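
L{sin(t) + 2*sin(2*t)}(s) 1/(s^2 + 1) + 4/(s^2 + 4)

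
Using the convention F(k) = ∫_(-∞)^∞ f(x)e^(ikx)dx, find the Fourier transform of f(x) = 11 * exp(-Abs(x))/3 22/(3 * (k^2 + 1))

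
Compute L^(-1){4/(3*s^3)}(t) 2*t^2/3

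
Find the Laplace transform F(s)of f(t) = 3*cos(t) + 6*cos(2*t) 6*s/(s^2 + 4) + 3*s/(s^2 + 1)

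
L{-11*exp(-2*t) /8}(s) -11/(8*s + 16) 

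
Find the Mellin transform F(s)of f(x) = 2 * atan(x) -pi * sec(pi * s/2)/s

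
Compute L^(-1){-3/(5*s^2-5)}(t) -3*sinh(t)/5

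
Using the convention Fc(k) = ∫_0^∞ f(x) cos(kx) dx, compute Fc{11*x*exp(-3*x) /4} 11*(9 - k^2) /(4*(k^2 + 9) ^2) 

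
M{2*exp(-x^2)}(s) gamma(s/2)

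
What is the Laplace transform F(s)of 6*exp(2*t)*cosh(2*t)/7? 6*(s - 2)/(7*s*(s - 4))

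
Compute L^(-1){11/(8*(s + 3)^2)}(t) 11*t*exp(-3*t)/8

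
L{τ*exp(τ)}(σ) (σ - 1)^(-2)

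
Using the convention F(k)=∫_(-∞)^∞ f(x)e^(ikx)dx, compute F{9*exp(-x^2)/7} 9*sqrt(pi)*exp(-k^2/4)/7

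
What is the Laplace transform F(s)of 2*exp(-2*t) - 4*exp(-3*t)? 2/(s + 2) - 4/(s + 3)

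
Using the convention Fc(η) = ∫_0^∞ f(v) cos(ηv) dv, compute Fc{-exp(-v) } -1/(η^2 + 1) 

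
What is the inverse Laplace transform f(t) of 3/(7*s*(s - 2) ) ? 3*exp(t)*sinh(t) /7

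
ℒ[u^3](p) 6/p^4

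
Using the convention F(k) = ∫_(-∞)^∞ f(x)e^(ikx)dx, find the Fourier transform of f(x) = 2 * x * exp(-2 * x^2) sqrt(2) * I * sqrt(pi) * k * exp(-k^2/8)/4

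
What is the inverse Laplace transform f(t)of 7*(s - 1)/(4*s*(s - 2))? 7*exp(t)*cosh(t)/4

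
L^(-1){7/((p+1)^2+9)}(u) 7*exp(-u)*sin(3*u)/3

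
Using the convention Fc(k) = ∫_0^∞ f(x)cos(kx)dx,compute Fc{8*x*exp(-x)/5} 8*(1 - k^2)/(5*(k^2 + 1)^2)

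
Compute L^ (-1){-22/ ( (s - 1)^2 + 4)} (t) -11 * exp (t) * sin (2 * t)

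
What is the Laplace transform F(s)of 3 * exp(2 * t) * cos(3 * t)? 3 * (s - 2)/((s - 2)^2 + 9)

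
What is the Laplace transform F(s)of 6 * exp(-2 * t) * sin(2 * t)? 12/((s + 2)^2 + 4)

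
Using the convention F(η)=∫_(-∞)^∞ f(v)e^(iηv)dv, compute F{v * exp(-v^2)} I * sqrt(pi) * η * exp(-η^2/4)/2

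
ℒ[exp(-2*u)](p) 1/(p+2)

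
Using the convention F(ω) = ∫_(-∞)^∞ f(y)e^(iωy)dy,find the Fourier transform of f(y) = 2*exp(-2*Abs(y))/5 8/(5*(ω^2+4))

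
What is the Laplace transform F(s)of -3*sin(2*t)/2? -3/(s^2+4)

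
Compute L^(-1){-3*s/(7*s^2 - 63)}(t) -3*cosh(3*t)/7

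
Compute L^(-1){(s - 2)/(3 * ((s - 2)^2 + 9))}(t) exp(2 * t) * cos(3 * t)/3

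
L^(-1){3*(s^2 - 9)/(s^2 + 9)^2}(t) 3*t*cos(3*t)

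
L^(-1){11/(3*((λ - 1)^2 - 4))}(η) 11*exp(η)*sinh(2*η)/6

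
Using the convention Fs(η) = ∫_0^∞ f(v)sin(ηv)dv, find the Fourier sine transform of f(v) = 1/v pi/2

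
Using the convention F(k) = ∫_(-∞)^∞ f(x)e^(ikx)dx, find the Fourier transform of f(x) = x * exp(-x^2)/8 I * sqrt(pi) * k * exp(-k^2/4)/16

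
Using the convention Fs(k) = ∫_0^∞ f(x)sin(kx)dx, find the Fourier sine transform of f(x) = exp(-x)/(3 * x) atan(k)/3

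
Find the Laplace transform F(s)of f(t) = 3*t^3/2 9/s^4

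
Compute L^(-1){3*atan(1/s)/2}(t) 3*sin(t)/(2*t)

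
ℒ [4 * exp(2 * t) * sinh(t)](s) 4/((s - 2)^2-1)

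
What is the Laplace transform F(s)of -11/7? -11/(7 * s)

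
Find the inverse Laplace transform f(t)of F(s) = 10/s 10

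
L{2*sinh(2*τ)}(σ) 4/(σ^2 - 4)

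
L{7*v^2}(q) 14/q^3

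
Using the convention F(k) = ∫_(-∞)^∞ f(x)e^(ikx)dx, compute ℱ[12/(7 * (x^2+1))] 12 * pi * exp(-Abs(k))/7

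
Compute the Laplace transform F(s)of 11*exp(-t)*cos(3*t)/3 11*(s + 1)/(3*((s + 1)^2 + 9))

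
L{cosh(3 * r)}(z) z/(z^2 - 9)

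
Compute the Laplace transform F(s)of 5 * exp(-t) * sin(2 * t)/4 5/(2 * ((s + 1)^2 + 4))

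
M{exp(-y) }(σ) gamma(σ) 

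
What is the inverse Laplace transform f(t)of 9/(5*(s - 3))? 9*exp(3*t)/5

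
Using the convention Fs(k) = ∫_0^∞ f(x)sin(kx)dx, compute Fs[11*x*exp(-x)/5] 22*k/(5*(k^2 + 1)^2)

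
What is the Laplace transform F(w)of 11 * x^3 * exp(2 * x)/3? 22/(w - 2)^4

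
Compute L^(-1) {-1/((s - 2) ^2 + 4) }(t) -exp(2*t)*sin(2*t) /2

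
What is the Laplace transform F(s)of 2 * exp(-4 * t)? 2/(s + 4)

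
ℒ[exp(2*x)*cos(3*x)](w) (w - 2)/((w - 2)^2 + 9)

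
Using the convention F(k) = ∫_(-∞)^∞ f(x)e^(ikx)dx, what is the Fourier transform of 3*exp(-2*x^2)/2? 3*sqrt(2)*sqrt(pi)*exp(-k^2/8)/4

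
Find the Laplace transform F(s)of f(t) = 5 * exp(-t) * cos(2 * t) 5 * (s + 1)/((s + 1)^2 + 4)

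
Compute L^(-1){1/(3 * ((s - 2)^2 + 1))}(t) exp(2 * t) * sin(t)/3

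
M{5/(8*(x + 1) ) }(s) 5*pi*csc(pi*s) /8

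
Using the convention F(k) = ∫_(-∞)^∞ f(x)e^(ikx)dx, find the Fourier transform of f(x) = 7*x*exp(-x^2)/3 7*I*sqrt(pi)*k*exp(-k^2/4)/6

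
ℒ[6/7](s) 6/(7*s)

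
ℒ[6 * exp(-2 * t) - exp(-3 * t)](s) 6/(s+2) - 1/(s+3) 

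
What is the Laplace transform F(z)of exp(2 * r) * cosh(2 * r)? (z - 2)/(z * (z - 4))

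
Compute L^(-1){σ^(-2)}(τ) τ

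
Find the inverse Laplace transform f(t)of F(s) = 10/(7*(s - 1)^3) 5*t^2*exp(t)/7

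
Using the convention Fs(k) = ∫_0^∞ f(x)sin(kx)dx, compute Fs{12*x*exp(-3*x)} 72*k/(k^2 + 9)^2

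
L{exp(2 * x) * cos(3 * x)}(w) (w - 2)/((w - 2)^2 + 9)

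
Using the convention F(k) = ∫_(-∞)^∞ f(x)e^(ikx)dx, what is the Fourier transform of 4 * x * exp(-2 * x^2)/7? sqrt(2) * I * sqrt(pi) * k * exp(-k^2/8)/14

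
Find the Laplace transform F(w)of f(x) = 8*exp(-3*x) 8/(w + 3)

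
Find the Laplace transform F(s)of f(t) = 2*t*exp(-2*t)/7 2/(7*(s+2)^2)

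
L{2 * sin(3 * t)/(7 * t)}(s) 2 * atan(3/s)/7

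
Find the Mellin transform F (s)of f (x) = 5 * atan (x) -5 * pi * sec (pi * s/2)/ (2 * s)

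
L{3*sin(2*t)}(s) 6/(s^2 + 4)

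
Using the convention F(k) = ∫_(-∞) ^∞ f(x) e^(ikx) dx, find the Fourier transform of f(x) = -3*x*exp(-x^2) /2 -3*I*sqrt(pi)*k*exp(-k^2/4) /4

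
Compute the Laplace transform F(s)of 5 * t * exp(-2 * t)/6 5/(6 * (s+2)^2)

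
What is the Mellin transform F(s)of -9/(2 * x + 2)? -9 * pi * csc(pi * s)/2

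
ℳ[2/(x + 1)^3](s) gamma(s)*gamma(3 - s)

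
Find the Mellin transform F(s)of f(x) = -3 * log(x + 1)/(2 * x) 3 * pi * csc(pi * s)/(2 * (s - 1))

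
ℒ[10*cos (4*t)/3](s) 10*s/ (3*(s^2 + 16))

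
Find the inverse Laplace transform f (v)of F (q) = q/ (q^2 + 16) cos (4*v)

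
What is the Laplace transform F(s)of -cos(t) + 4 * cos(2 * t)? 4 * s/(s^2 + 4)- s/(s^2 + 1)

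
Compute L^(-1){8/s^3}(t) 4 * t^2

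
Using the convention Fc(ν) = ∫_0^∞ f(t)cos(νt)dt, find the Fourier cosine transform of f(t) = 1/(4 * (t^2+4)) pi * exp(-2 * ν)/16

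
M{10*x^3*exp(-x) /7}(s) 10*gamma(s + 3) /7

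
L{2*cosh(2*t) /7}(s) 2*s/(7*(s^2 - 4) ) 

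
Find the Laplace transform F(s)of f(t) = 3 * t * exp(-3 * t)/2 3/(2 * (s + 3)^2)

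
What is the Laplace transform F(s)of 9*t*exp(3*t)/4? 9/(4*(s - 3)^2)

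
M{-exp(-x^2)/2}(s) -gamma(s/2)/4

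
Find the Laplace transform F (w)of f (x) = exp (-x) 1/ (w+1)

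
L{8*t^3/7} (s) 48/ (7*s^4)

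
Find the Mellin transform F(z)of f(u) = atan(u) -pi*sec(pi*z/2)/(2*z)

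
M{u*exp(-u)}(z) gamma(z + 1)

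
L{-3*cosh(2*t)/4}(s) -3*s/(4*s^2 - 16)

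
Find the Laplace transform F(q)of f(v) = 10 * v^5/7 1200/(7 * q^6)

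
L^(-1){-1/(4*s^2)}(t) -t/4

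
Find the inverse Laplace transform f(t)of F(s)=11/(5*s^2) 11*t/5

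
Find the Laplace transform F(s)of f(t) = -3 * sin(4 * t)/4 -3/(s^2 + 16)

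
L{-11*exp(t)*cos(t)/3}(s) 11*(1 - s)/(3*((s - 1)^2 + 1))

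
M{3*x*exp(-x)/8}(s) 3*gamma(s + 1)/8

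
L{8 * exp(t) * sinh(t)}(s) 8/(s * (s - 2))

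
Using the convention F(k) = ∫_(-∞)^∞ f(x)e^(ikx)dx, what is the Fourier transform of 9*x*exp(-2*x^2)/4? 9*sqrt(2)*I*sqrt(pi)*k*exp(-k^2/8)/32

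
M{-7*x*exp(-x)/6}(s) -7*gamma(s + 1)/6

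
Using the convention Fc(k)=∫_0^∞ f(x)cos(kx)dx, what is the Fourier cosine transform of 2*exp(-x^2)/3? sqrt(pi)*exp(-k^2/4)/3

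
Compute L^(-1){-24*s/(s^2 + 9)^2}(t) -4*t*sin(3*t)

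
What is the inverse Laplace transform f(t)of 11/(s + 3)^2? 11*t*exp(-3*t)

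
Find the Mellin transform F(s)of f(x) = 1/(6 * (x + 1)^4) gamma(s) * gamma(4 - s)/36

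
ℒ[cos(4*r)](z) z/(z^2 + 16)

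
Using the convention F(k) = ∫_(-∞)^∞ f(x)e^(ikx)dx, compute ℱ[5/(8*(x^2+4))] 5*pi*exp(-2*Abs(k))/16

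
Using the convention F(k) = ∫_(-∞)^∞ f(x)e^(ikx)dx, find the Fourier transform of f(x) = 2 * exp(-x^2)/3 2 * sqrt(pi) * exp(-k^2/4)/3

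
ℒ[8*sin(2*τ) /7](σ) 16/(7*(σ^2 + 4) ) 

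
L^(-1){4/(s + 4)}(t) 4 * exp(-4 * t)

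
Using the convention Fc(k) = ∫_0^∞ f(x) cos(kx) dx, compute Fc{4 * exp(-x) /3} 4/(3 * (k^2 + 1) ) 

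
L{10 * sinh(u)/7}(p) 10/(7 * (p^2 - 1))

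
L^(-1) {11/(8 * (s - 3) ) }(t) 11 * exp(3 * t) /8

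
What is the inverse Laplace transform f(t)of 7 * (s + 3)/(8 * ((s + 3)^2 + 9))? 7 * exp(-3 * t) * cos(3 * t)/8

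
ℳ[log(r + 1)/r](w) -pi*csc(pi*w)/(w - 1)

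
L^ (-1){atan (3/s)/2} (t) sin (3 * t)/ (2 * t)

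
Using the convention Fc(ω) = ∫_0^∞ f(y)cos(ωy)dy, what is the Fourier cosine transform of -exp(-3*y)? -3/(ω^2 + 9)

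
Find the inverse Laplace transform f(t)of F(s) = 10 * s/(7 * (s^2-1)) 10 * cosh(t)/7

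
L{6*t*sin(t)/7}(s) 12*s/(7*(s^2 + 1)^2)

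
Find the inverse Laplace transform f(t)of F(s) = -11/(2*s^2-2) -11*sinh(t)/2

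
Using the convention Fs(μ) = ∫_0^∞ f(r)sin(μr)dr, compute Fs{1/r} pi/2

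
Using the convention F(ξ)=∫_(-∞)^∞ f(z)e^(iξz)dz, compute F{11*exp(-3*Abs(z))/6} 11/(ξ^2 + 9)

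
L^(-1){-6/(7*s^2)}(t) -6*t/7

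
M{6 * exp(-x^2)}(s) 3 * gamma(s/2)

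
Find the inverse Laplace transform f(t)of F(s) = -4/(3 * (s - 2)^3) -2 * t^2 * exp(2 * t)/3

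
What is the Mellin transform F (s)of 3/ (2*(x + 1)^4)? gamma (s)*gamma (4 - s)/4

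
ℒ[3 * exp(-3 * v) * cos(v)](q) 3 * (q+3)/((q+3)^2+1)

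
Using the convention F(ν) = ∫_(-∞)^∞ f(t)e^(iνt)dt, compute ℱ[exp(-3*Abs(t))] 6/(ν^2 + 9)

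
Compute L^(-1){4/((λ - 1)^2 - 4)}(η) 2 * exp(η) * sinh(2 * η)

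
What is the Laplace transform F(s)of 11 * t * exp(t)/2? 11/(2 * (s - 1)^2)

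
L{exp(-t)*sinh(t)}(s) 1/(s*(s + 2))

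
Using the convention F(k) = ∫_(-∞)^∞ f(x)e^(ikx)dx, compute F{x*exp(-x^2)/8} I*sqrt(pi)*k*exp(-k^2/4)/16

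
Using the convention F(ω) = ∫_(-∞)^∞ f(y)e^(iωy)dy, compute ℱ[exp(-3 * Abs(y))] 6/(ω^2+9)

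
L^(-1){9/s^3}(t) 9*t^2/2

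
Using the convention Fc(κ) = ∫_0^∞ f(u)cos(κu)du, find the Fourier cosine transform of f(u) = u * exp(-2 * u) (4 - κ^2)/(κ^2 + 4)^2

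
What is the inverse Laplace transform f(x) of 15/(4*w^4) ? 5*x^3/8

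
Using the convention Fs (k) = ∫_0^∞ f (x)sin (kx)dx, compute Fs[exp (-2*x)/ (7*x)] atan (k/2)/7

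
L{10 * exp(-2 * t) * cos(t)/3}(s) 10 * (s + 2)/(3 * ((s + 2)^2 + 1))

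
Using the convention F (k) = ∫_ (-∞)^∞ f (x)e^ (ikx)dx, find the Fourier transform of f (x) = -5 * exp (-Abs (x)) -10/ (k^2 + 1)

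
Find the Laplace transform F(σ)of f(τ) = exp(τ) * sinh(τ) 1/(σ * (σ - 2))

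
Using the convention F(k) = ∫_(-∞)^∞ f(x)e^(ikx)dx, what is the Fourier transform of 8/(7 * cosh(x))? 8 * pi/(7 * cosh(pi * k/2))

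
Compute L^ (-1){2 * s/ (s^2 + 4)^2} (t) t * sin (2 * t)/2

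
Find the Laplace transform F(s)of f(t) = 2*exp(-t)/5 2/(5*(s + 1))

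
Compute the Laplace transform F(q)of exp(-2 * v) 1/(q + 2)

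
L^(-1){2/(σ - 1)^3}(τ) τ^2 * exp(τ)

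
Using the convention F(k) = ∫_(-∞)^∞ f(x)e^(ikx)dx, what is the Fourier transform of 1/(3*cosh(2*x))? pi/(6*cosh(pi*k/4))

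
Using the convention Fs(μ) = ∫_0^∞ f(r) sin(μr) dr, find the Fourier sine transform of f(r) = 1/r pi/2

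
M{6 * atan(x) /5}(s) -3 * pi * sec(pi * s/2) /(5 * s) 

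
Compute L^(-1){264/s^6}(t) 11*t^5/5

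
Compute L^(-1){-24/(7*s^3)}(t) -12*t^2/7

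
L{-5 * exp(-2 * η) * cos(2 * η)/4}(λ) 5 * (-λ - 2)/(4 * ((λ + 2)^2 + 4))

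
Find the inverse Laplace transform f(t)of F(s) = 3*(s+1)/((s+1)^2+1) 3*exp(-t)*cos(t)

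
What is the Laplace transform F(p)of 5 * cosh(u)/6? 5 * p/(6 * (p^2 - 1))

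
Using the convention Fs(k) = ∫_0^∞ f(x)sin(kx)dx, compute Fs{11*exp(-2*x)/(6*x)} 11*atan(k/2)/6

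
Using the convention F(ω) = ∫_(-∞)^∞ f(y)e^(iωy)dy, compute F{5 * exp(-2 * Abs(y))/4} 5/(ω^2 + 4)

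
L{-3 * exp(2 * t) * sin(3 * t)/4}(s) -9/(4 * (s - 2)^2 + 36)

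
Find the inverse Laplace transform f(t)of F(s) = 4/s 4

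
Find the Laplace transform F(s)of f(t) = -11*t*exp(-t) -11/(s + 1)^2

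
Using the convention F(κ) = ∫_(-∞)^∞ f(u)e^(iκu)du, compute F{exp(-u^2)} sqrt(pi)*exp(-κ^2/4)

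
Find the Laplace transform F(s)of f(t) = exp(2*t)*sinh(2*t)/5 2/(5*s*(s - 4))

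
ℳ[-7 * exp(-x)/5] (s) -7 * gamma(s)/5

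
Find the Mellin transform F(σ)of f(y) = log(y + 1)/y -pi*csc(pi*σ)/(σ - 1)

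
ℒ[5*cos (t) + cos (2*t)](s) s/ (s^2 + 4) + 5*s/ (s^2 + 1)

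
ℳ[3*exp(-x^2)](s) 3*gamma(s/2) /2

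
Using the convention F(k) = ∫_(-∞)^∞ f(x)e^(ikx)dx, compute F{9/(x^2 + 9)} 3*pi*exp(-3*Abs(k))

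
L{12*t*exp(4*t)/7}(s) 12/(7*(s - 4)^2)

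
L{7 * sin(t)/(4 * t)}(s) 7 * atan(1/s)/4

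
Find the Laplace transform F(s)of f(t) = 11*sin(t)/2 11/(2*(s^2 + 1))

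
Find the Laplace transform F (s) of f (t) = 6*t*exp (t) 6/ (s - 1) ^2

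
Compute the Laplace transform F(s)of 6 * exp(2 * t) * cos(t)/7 6 * (s - 2)/(7 * ((s - 2)^2 + 1))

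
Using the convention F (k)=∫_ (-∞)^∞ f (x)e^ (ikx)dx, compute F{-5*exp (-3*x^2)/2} -5*sqrt (3)*sqrt (pi)*exp (-k^2/12)/6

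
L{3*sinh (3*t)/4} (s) 9/ (4*(s^2 - 9))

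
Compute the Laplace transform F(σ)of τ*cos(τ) (σ^2 - 1)/(σ^2 + 1)^2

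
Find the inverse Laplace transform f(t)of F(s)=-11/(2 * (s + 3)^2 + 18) -11 * exp(-3 * t) * sin(3 * t)/6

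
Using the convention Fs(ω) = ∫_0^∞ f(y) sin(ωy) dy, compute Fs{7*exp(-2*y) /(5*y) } 7*atan(ω/2) /5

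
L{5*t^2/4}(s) 5/(2*s^3)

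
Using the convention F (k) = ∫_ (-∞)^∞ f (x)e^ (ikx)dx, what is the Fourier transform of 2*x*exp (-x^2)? I*sqrt (pi)*k*exp (-k^2/4)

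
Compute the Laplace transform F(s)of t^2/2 s^(-3)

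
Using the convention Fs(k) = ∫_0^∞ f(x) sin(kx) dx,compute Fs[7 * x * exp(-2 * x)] 28 * k/(k^2 + 4) ^2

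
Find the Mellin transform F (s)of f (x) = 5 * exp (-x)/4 5 * gamma (s)/4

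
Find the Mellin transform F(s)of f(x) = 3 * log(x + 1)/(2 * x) -3 * pi * csc(pi * s)/(2 * s - 2)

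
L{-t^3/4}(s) -3/(2 * s^4)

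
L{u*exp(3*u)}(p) (p - 3)^(-2)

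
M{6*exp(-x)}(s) 6*gamma(s)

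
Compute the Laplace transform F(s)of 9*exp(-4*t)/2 9/(2*(s + 4))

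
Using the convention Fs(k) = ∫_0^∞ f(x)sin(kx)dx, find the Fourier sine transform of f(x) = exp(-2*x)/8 k/(8*(k^2 + 4))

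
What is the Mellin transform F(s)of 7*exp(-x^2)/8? 7*gamma(s/2)/16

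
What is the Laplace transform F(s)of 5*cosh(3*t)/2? 5*s/(2*(s^2 - 9))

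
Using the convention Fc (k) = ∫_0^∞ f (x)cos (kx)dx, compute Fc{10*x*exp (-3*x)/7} 10*(9 - k^2)/ (7*(k^2 + 9)^2)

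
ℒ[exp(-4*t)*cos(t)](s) (s + 4)/((s + 4)^2 + 1)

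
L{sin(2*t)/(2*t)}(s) atan(2/s)/2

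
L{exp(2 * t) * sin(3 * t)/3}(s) 1/((s - 2)^2 + 9)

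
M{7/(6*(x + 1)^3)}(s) 7*pi*(s - 2)*(s - 1)/(12*sin(pi*s))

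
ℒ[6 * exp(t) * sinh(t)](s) 6/(s * (s - 2))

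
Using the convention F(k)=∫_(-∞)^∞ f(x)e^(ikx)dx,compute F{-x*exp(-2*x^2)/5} -sqrt(2)*I*sqrt(pi)*k*exp(-k^2/8)/40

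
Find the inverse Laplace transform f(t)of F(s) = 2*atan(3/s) 2*sin(3*t)/t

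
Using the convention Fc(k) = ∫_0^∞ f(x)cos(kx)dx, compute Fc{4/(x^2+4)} pi*exp(-2*k)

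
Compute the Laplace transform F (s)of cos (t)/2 s/ (2*(s^2 + 1))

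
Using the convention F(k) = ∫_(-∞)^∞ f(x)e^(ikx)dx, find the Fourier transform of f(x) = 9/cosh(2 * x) 9 * pi/(2 * cosh(pi * k/4))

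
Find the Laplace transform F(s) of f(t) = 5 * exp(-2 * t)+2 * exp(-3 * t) 5/(s+2)+2/(s+3) 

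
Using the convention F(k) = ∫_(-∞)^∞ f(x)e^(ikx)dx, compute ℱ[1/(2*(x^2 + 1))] pi*exp(-Abs(k))/2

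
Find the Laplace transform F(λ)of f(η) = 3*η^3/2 9/λ^4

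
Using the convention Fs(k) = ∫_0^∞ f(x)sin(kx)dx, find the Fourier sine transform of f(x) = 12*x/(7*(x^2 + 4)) 6*pi*exp(-2*k)/7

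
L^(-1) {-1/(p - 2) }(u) -exp(2*u) 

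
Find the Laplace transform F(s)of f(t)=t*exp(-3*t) (s+3)^(-2)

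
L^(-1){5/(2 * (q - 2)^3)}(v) 5 * v^2 * exp(2 * v)/4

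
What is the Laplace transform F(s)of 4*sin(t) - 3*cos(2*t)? 4/(s^2 + 1) - 3*s/(s^2 + 4)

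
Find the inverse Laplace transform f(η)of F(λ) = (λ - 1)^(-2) η * exp(η)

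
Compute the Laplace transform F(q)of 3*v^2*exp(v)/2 3/(q - 1)^3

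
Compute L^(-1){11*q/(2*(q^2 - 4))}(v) 11*cosh(2*v)/2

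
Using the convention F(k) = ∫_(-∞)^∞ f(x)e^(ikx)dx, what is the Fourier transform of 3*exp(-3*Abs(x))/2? 9/(k^2 + 9)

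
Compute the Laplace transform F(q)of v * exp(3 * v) (q - 3)^(-2)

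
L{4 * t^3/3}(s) 8/s^4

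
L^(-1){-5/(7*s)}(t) -5/7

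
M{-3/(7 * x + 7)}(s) -3 * pi * csc(pi * s)/7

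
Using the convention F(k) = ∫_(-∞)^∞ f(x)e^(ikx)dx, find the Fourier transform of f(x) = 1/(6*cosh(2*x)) pi/(12*cosh(pi*k/4))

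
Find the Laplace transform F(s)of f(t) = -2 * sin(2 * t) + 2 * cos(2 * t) 2 * s/(s^2 + 4)-4/(s^2 + 4)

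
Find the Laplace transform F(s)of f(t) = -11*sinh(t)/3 -11/(3*s^2 - 3)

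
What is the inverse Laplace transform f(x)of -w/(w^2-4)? -cosh(2 * x)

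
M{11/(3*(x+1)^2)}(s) -11*pi*(s - 1)/(3*sin(pi*s))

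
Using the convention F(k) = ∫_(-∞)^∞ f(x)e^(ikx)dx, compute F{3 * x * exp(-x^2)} 3 * I * sqrt(pi) * k * exp(-k^2/4)/2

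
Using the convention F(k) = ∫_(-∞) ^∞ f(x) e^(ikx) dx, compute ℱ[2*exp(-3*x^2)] 2*sqrt(3)*sqrt(pi)*exp(-k^2/12) /3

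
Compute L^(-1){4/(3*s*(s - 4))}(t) 2*exp(2*t)*sinh(2*t)/3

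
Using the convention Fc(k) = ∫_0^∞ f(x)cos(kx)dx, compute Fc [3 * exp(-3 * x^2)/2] sqrt(3) * sqrt(pi) * exp(-k^2/12)/4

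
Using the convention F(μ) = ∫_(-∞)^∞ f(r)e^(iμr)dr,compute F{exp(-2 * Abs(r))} 4/(μ^2 + 4)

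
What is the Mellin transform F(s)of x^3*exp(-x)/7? gamma(s + 3)/7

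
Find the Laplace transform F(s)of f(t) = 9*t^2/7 18/(7*s^3)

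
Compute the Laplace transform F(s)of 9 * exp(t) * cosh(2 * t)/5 9 * (s - 1)/(5 * ((s - 1)^2 - 4))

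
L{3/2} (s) 3/ (2 * s)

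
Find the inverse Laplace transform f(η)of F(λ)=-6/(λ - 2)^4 -η^3*exp(2*η)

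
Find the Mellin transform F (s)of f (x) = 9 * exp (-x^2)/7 9 * gamma (s/2)/14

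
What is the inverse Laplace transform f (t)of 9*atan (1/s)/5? 9*sin (t)/ (5*t)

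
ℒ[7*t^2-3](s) 14/s^3-3/s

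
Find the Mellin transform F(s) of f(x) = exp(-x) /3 gamma(s) /3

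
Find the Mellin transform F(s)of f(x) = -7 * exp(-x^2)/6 -7 * gamma(s/2)/12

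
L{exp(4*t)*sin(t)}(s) 1/((s - 4)^2 + 1)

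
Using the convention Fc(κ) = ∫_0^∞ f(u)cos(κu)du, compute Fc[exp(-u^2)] sqrt(pi) * exp(-κ^2/4)/2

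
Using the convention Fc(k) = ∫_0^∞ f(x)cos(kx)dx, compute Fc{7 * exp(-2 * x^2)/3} 7 * sqrt(2) * sqrt(pi) * exp(-k^2/8)/12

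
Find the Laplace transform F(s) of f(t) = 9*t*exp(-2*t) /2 9/(2*(s + 2) ^2) 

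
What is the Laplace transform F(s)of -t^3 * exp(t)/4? -3/(2 * (s - 1)^4)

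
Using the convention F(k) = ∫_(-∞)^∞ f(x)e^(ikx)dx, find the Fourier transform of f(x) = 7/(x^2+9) 7*pi*exp(-3*Abs(k))/3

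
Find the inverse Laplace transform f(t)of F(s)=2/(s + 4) 2*exp(-4*t)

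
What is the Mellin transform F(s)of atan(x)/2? -pi*sec(pi*s/2)/(4*s)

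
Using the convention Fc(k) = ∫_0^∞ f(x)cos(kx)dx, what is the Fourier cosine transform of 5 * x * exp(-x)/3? 5 * (1 - k^2)/(3 * (k^2 + 1)^2)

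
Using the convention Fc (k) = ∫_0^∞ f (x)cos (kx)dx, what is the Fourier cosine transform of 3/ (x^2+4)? 3 * pi * exp (-2 * k)/4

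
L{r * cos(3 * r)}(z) (z^2 - 9)/(z^2+9)^2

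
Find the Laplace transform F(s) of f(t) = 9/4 9/(4 * s) 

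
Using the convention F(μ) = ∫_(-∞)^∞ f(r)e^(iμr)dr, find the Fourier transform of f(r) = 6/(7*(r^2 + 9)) 2*pi*exp(-3*Abs(μ))/7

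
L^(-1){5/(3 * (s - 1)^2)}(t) 5 * t * exp(t)/3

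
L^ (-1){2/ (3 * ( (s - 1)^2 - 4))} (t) exp (t) * sinh (2 * t)/3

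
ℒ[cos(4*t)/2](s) s/(2*(s^2 + 16))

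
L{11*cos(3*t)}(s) 11*s/(s^2 + 9)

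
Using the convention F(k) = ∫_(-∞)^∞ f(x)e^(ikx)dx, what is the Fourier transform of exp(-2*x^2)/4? sqrt(2)*sqrt(pi)*exp(-k^2/8)/8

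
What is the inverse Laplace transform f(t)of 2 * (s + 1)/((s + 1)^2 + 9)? 2 * exp(-t) * cos(3 * t)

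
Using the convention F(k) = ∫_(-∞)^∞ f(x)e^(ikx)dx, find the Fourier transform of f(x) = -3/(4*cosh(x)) -3*pi/(4*cosh(pi*k/2))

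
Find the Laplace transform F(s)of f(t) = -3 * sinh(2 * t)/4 -3/(2 * s^2 - 8)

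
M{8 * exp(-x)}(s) 8 * gamma(s)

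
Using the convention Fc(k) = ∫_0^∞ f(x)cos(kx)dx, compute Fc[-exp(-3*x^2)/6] -sqrt(3)*sqrt(pi)*exp(-k^2/12)/36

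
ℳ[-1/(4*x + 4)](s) -pi*csc(pi*s)/4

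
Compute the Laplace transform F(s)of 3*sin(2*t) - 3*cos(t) 6/(s^2 + 4) - 3*s/(s^2 + 1)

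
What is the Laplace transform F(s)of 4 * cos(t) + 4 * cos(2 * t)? 4 * s/(s^2 + 4) + 4 * s/(s^2 + 1)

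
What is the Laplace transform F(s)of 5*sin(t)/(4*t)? 5*atan(1/s)/4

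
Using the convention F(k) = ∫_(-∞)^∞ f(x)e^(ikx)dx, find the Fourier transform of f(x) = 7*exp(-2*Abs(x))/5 28/(5*(k^2 + 4))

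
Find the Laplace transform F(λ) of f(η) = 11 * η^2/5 22/(5 * λ^3) 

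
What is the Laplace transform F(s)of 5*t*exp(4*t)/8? 5/(8*(s - 4)^2)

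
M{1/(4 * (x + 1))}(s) pi * csc(pi * s)/4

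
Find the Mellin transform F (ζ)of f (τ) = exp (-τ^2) gamma (ζ/2)/2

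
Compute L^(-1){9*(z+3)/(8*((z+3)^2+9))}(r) 9*exp(-3*r)*cos(3*r)/8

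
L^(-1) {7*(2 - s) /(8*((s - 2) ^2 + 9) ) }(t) -7*exp(2*t)*cos(3*t) /8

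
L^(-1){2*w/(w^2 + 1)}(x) 2*cos(x)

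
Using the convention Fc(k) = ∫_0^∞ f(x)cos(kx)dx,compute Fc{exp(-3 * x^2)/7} sqrt(3) * sqrt(pi) * exp(-k^2/12)/42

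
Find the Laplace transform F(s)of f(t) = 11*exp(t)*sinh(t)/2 11/(2*s*(s - 2))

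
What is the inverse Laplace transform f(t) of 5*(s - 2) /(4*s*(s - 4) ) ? 5*exp(2*t)*cosh(2*t) /4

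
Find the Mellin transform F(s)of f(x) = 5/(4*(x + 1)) 5*pi*csc(pi*s)/4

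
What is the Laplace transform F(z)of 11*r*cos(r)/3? 11*(z^2 - 1)/(3*(z^2 + 1)^2)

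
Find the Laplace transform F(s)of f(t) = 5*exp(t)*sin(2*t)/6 5/(3*((s - 1)^2 + 4))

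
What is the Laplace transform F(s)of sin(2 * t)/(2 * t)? atan(2/s)/2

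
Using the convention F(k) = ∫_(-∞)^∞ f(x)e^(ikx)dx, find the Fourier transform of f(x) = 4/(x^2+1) 4*pi*exp(-Abs(k))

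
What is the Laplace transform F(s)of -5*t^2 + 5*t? 5/s^2 - 10/s^3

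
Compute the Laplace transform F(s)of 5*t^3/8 15/(4*s^4)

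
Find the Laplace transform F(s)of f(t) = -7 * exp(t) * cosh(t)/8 7 * (1 - s)/(8 * s * (s - 2))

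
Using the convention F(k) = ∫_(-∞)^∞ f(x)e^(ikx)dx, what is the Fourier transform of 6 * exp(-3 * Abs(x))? 36/(k^2 + 9)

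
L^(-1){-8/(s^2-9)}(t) -8 * sinh(3 * t)/3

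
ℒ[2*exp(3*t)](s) 2/(s - 3)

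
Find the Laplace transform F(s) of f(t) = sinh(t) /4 1/(4*(s^2 - 1) ) 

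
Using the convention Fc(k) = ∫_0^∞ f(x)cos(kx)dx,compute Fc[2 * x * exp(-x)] 2 * (1 - k^2)/(k^2 + 1)^2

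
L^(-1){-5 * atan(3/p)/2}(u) -5 * sin(3 * u)/(2 * u)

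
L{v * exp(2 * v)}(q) (q - 2)^(-2)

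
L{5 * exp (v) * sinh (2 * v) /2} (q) 5/ ( (q - 1) ^2 - 4) 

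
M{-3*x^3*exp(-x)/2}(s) -3*gamma(s + 3)/2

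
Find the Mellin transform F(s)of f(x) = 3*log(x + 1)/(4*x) -3*pi*csc(pi*s)/(4*s - 4)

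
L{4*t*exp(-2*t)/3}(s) 4/(3*(s+2)^2)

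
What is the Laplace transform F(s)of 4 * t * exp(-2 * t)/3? 4/(3 * (s + 2)^2)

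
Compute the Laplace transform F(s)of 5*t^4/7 120/(7*s^5)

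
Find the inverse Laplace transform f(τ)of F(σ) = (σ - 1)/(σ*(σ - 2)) exp(τ)*cosh(τ)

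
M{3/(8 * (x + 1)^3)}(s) 3 * pi * (s - 2) * (s - 1)/(16 * sin(pi * s))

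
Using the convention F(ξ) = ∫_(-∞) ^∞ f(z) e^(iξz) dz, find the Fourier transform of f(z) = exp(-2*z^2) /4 sqrt(2)*sqrt(pi)*exp(-ξ^2/8) /8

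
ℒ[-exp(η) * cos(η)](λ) (1 - λ)/((λ - 1)^2 + 1)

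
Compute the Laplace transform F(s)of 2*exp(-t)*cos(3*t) 2*(s + 1)/((s + 1)^2 + 9)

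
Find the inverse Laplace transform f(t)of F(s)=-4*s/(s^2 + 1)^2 -2*t*sin(t)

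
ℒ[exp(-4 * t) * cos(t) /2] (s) (s+4) /(2 * ((s+4) ^2+1) ) 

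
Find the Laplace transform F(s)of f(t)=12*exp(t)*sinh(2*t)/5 24/(5*((s - 1)^2 - 4))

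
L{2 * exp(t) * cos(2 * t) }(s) 2 * (s - 1) /((s - 1) ^2 + 4) 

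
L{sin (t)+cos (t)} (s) s/ (s^2+1)+1/ (s^2+1)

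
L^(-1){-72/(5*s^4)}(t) -12*t^3/5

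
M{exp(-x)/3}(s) gamma(s)/3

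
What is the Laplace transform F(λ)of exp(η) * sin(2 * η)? 2/((λ - 1)^2 + 4)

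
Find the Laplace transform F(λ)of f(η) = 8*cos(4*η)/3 8*λ/(3*(λ^2 + 16))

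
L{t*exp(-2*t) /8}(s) 1/(8*(s + 2) ^2) 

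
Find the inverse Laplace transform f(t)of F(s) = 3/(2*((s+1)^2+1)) 3*exp(-t)*sin(t)/2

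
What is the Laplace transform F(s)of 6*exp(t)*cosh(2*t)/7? 6*(s - 1)/(7*((s - 1)^2 - 4))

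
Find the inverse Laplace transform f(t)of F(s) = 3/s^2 3*t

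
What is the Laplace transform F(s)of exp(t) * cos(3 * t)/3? (s - 1)/(3 * ((s - 1)^2 + 9))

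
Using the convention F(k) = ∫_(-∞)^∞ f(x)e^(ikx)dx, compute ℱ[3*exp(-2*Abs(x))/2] 6/(k^2 + 4)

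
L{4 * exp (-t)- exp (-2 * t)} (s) 4/ (s + 1) - 1/ (s + 2)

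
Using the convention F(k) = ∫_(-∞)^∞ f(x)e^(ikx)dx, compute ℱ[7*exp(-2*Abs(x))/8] 7/(2*(k^2 + 4))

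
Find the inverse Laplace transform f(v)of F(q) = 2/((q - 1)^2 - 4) exp(v) * sinh(2 * v)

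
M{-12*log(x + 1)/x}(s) 12*pi*csc(pi*s)/(s - 1)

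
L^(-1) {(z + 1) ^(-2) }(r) r*exp(-r) 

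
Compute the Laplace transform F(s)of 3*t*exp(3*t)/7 3/(7*(s - 3)^2)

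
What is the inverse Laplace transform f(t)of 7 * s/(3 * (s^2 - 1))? 7 * cosh(t)/3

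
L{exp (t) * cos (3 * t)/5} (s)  (s - 1)/ (5 * ( (s - 1)^2 + 9))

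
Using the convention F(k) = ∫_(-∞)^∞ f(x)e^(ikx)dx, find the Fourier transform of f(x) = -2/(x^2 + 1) -2*pi*exp(-Abs(k))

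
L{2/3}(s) 2/(3 * s)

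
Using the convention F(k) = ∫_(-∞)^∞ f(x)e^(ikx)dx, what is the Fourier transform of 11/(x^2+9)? 11*pi*exp(-3*Abs(k))/3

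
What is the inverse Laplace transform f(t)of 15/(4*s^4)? 5*t^3/8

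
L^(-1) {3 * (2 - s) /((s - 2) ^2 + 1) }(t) -3 * exp(2 * t) * cos(t) 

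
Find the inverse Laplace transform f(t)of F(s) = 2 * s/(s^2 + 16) 2 * cos(4 * t)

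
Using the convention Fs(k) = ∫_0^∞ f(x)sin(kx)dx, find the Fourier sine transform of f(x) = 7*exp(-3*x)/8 7*k/(8*(k^2 + 9))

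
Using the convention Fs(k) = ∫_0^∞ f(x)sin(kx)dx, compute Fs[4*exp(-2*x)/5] 4*k/(5*(k^2 + 4))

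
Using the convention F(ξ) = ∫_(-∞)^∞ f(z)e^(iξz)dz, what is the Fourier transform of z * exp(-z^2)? I * sqrt(pi) * ξ * exp(-ξ^2/4)/2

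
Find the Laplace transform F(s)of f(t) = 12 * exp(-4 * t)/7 12/(7 * (s + 4))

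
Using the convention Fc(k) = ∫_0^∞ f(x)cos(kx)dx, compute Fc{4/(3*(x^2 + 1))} 2*pi*exp(-k)/3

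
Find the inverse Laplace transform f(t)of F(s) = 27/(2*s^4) 9*t^3/4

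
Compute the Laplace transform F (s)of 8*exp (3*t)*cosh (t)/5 8*(s - 3)/ (5*( (s - 3)^2 - 1))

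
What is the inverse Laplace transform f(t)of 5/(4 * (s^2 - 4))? 5 * sinh(2 * t)/8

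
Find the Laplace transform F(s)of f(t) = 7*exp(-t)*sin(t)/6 7/(6*((s + 1)^2 + 1))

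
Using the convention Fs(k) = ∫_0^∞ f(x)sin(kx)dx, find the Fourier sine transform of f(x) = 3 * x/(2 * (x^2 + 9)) 3 * pi * exp(-3 * k)/4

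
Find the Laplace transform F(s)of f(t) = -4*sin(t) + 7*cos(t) 7*s/(s^2 + 1) - 4/(s^2 + 1)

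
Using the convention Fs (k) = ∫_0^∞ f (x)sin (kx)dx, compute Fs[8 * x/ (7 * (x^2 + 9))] 4 * pi * exp (-3 * k)/7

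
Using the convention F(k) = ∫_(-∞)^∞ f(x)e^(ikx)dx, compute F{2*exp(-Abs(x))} 4/(k^2 + 1)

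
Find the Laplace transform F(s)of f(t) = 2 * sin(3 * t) 6/(s^2 + 9)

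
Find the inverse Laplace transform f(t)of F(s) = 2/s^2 2*t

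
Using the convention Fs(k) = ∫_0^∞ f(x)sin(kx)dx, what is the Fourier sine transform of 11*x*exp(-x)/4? 11*k/(2*(k^2 + 1)^2)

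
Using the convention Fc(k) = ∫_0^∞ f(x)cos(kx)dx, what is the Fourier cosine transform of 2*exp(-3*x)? 6/(k^2 + 9)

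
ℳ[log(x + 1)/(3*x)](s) -pi*csc(pi*s)/(3*s - 3)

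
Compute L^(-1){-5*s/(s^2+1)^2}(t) -5*t*sin(t)/2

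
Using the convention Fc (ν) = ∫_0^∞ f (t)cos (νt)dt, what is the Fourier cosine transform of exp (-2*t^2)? sqrt (2)*sqrt (pi)*exp (-ν^2/8)/4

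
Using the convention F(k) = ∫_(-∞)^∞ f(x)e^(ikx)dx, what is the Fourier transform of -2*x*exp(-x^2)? -I*sqrt(pi)*k*exp(-k^2/4)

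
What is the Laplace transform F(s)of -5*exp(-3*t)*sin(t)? -5/((s + 3)^2 + 1)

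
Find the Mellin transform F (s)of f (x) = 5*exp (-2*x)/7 5*gamma (s)/ (7*2^s)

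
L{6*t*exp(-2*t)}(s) 6/(s + 2)^2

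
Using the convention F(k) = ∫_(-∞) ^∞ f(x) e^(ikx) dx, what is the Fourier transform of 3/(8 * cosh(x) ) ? 3 * pi/(8 * cosh(pi * k/2) ) 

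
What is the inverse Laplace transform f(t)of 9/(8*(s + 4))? 9*exp(-4*t)/8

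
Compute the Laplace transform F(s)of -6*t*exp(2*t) -6/(s - 2)^2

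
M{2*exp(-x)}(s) 2*gamma(s)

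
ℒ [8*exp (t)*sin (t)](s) 8/ ( (s - 1)^2 + 1)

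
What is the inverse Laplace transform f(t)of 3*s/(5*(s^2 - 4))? 3*cosh(2*t)/5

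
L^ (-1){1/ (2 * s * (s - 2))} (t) exp (t) * sinh (t)/2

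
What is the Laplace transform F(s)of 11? 11/s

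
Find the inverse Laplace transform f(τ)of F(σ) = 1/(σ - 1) exp(τ)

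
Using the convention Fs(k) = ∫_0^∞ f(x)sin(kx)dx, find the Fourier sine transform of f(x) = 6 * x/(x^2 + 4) 3 * pi * exp(-2 * k)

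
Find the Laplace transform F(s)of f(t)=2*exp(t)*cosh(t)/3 2*(s - 1)/(3*s*(s - 2))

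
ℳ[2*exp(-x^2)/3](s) gamma(s/2)/3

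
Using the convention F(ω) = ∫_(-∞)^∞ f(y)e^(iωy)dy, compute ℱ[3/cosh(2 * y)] 3 * pi/(2 * cosh(pi * ω/4))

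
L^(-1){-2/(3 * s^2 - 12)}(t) -sinh(2 * t)/3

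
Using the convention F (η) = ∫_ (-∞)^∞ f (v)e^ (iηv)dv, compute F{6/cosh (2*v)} 3*pi/cosh (pi*η/4)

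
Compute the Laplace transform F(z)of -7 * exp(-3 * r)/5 -7/(5 * z + 15)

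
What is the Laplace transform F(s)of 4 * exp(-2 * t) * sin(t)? 4/((s + 2)^2 + 1)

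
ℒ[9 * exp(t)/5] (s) 9/(5 * (s - 1))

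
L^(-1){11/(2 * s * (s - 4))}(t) 11 * exp(2 * t) * sinh(2 * t)/4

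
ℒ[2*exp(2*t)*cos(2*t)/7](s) 2*(s - 2)/(7*((s - 2)^2 + 4))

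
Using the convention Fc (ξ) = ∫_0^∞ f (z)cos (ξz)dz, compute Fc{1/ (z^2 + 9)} pi * exp (-3 * ξ)/6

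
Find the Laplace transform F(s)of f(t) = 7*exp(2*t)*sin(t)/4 7/(4*((s - 2)^2+1))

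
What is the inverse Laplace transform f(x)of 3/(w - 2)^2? 3*x*exp(2*x)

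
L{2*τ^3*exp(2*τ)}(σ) 12/(σ - 2)^4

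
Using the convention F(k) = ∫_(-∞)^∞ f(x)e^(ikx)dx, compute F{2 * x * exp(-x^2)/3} I * sqrt(pi) * k * exp(-k^2/4)/3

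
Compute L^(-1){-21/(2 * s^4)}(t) -7 * t^3/4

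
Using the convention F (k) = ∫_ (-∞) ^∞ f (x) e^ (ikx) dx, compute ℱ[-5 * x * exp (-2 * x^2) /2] -5 * sqrt (2) * I * sqrt (pi) * k * exp (-k^2/8) /16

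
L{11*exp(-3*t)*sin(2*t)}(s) 22/((s + 3)^2 + 4)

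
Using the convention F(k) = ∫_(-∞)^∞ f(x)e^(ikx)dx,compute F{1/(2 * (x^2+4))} pi * exp(-2 * Abs(k))/4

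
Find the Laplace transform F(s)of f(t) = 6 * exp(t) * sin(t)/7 6/(7 * ((s - 1)^2 + 1))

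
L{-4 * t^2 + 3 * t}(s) 3/s^2 - 8/s^3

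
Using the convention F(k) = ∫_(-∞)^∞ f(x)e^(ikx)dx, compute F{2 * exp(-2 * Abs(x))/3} 8/(3 * (k^2 + 4))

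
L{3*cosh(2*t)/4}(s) 3*s/(4*(s^2 - 4))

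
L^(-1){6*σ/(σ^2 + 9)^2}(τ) τ*sin(3*τ)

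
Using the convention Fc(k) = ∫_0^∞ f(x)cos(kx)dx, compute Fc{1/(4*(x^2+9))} pi*exp(-3*k)/24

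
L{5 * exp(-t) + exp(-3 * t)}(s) 5/(s + 1) + 1/(s + 3)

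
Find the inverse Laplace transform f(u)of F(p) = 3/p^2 3*u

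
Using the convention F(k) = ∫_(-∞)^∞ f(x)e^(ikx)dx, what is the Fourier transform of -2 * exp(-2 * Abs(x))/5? -8/(5 * k^2 + 20)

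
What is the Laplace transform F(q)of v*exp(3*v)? (q - 3)^(-2)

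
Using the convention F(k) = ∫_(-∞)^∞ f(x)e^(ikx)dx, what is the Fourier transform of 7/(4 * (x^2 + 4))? 7 * pi * exp(-2 * Abs(k))/8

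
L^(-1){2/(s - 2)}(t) 2*exp(2*t)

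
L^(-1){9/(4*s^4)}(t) 3*t^3/8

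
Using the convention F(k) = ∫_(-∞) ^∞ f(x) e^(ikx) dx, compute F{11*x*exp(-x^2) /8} 11*I*sqrt(pi)*k*exp(-k^2/4) /16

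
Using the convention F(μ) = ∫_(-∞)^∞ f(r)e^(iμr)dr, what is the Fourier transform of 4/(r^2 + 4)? 2*pi*exp(-2*Abs(μ))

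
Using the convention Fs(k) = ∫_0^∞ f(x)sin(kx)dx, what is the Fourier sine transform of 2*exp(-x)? 2*k/(k^2 + 1)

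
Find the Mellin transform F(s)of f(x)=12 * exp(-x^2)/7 6 * gamma(s/2)/7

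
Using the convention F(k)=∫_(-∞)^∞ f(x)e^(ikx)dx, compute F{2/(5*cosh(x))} 2*pi/(5*cosh(pi*k/2))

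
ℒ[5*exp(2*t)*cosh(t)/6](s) 5*(s - 2)/(6*((s - 2)^2 - 1))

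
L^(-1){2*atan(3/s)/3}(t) 2*sin(3*t)/(3*t)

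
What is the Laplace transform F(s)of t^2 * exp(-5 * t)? 2/(s + 5)^3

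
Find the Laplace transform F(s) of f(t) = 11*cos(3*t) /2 11*s/(2*(s^2 + 9) ) 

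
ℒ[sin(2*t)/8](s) 1/(4*(s^2+4))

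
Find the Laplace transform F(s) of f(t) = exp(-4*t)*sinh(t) 1/((s + 4) ^2 - 1) 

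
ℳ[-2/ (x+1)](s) -2 * pi * csc (pi * s) 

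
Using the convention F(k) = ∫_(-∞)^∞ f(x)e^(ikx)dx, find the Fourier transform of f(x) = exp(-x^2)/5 sqrt(pi) * exp(-k^2/4)/5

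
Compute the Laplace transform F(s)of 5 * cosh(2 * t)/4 5 * s/(4 * (s^2 - 4))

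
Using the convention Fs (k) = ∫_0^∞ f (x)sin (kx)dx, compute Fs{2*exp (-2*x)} 2*k/ (k^2 + 4)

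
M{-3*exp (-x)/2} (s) -3*gamma (s)/2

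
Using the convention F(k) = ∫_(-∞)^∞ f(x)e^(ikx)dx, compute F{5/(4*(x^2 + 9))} 5*pi*exp(-3*Abs(k))/12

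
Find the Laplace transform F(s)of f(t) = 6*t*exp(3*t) 6/(s - 3)^2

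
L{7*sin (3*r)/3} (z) 7/ (z^2+9)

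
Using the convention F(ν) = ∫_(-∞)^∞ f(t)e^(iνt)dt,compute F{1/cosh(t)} pi/cosh(pi*ν/2)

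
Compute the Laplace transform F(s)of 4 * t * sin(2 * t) 16 * s/(s^2+4)^2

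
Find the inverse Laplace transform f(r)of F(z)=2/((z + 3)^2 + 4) exp(-3*r)*sin(2*r)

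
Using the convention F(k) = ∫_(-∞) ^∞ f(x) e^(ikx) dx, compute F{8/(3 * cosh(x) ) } 8 * pi/(3 * cosh(pi * k/2) ) 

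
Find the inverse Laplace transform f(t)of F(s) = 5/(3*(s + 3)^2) 5*t*exp(-3*t)/3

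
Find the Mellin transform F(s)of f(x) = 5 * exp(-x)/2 5 * gamma(s)/2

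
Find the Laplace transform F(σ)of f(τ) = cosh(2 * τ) σ/(σ^2 - 4)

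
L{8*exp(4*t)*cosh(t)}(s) 8*(s - 4)/((s - 4)^2 - 1)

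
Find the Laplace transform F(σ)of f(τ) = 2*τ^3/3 4/σ^4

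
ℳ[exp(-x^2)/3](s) gamma(s/2)/6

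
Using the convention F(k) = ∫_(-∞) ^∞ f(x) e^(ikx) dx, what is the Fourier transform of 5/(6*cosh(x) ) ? 5*pi/(6*cosh(pi*k/2) ) 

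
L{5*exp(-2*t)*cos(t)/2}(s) 5*(s + 2)/(2*((s + 2)^2 + 1))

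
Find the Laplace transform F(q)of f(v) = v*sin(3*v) 6*q/(q^2+9)^2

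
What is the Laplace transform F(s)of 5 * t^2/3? 10/(3 * s^3)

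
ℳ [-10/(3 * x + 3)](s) -10 * pi * csc(pi * s)/3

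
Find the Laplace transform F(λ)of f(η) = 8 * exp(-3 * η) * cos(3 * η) 8 * (λ + 3)/((λ + 3)^2 + 9)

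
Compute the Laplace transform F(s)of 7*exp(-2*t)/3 7/(3*(s + 2))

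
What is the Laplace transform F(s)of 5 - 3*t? 5/s - 3/s^2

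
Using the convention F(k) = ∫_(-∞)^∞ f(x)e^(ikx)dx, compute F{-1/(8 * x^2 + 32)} -pi * exp(-2 * Abs(k))/16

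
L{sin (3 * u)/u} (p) atan (3/p)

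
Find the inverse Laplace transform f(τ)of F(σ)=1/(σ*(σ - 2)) exp(τ)*sinh(τ)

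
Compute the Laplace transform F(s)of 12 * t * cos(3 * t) 12 * (s^2 - 9)/(s^2 + 9)^2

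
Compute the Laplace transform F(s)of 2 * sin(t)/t 2 * atan(1/s)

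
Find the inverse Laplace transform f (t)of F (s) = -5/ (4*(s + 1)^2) -5*t*exp (-t)/4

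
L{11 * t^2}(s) 22/s^3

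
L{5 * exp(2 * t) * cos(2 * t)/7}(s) 5 * (s - 2)/(7 * ((s - 2)^2 + 4))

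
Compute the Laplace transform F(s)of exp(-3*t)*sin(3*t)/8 3/(8*((s + 3)^2 + 9))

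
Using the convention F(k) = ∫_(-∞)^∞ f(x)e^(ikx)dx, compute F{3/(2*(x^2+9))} pi*exp(-3*Abs(k))/2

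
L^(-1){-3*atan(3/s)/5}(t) -3*sin(3*t)/(5*t)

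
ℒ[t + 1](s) 1/s + s^(-2) 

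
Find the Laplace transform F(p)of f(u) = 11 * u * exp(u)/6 11/(6 * (p - 1)^2)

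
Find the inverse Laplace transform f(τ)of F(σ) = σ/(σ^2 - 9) cosh(3 * τ)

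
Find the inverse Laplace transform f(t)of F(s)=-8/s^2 -8 * t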